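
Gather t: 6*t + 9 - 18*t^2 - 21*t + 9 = -18*t^2 - 15*t + 18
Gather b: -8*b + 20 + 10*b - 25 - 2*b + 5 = 0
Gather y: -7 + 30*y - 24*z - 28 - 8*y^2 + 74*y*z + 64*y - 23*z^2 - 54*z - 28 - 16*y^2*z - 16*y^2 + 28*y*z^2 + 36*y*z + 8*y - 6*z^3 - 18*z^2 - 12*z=y^2*(-16*z - 24) + y*(28*z^2 + 110*z + 102) - 6*z^3 - 41*z^2 - 90*z - 63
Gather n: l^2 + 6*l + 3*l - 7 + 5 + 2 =l^2 + 9*l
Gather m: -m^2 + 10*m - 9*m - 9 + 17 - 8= -m^2 + m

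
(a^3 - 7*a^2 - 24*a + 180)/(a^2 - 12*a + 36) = a + 5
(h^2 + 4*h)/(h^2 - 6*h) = (h + 4)/(h - 6)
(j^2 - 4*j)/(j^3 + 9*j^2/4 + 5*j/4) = 4*(j - 4)/(4*j^2 + 9*j + 5)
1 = 1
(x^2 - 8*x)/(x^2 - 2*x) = (x - 8)/(x - 2)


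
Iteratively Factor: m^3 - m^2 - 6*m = (m)*(m^2 - m - 6) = m*(m - 3)*(m + 2)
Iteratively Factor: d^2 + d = (d + 1)*(d)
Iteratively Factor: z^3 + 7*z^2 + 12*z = (z + 3)*(z^2 + 4*z) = (z + 3)*(z + 4)*(z)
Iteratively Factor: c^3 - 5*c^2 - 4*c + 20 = (c - 5)*(c^2 - 4) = (c - 5)*(c + 2)*(c - 2)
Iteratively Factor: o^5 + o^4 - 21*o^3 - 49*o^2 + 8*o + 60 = (o + 2)*(o^4 - o^3 - 19*o^2 - 11*o + 30) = (o - 1)*(o + 2)*(o^3 - 19*o - 30) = (o - 5)*(o - 1)*(o + 2)*(o^2 + 5*o + 6) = (o - 5)*(o - 1)*(o + 2)*(o + 3)*(o + 2)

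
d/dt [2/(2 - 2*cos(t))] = -sin(t)/(cos(t) - 1)^2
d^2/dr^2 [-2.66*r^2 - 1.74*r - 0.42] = -5.32000000000000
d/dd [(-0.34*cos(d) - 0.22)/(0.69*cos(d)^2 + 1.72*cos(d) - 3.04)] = (0.2346*sin(d)^2 - 0.3036*cos(d) - 1.6466)*sin(d)/(0.69*cos(d)^2 + 1.72*cos(d) - 3.04)^2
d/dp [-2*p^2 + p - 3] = 1 - 4*p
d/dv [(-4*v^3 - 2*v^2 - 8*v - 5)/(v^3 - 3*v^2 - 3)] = (14*v^4 + 16*v^3 + 27*v^2 - 18*v + 24)/(v^6 - 6*v^5 + 9*v^4 - 6*v^3 + 18*v^2 + 9)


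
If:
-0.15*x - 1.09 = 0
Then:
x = -7.27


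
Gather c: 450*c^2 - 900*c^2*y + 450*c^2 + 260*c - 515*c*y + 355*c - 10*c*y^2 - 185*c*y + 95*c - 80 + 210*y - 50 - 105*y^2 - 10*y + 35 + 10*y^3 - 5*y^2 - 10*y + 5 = c^2*(900 - 900*y) + c*(-10*y^2 - 700*y + 710) + 10*y^3 - 110*y^2 + 190*y - 90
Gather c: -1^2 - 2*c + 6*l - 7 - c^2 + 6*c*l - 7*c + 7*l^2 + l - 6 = -c^2 + c*(6*l - 9) + 7*l^2 + 7*l - 14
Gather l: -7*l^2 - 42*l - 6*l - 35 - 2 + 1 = -7*l^2 - 48*l - 36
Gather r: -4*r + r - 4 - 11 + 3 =-3*r - 12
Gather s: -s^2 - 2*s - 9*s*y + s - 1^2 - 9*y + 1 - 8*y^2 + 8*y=-s^2 + s*(-9*y - 1) - 8*y^2 - y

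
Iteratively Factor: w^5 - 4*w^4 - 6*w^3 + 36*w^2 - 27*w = (w - 3)*(w^4 - w^3 - 9*w^2 + 9*w) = (w - 3)^2*(w^3 + 2*w^2 - 3*w) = w*(w - 3)^2*(w^2 + 2*w - 3) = w*(w - 3)^2*(w + 3)*(w - 1)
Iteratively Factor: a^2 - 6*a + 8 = (a - 2)*(a - 4)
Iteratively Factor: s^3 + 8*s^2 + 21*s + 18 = (s + 3)*(s^2 + 5*s + 6) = (s + 2)*(s + 3)*(s + 3)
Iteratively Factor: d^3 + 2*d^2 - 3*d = (d)*(d^2 + 2*d - 3) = d*(d - 1)*(d + 3)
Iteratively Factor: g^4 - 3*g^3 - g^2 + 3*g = (g - 1)*(g^3 - 2*g^2 - 3*g) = g*(g - 1)*(g^2 - 2*g - 3) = g*(g - 3)*(g - 1)*(g + 1)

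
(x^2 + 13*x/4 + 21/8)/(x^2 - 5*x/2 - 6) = (x + 7/4)/(x - 4)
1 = 1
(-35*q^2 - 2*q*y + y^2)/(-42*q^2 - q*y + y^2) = (5*q + y)/(6*q + y)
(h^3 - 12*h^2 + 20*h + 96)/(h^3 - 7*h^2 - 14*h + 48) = (h^2 - 4*h - 12)/(h^2 + h - 6)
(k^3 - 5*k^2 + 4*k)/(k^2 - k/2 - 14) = 2*k*(k - 1)/(2*k + 7)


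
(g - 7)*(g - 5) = g^2 - 12*g + 35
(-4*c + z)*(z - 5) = -4*c*z + 20*c + z^2 - 5*z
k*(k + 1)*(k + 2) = k^3 + 3*k^2 + 2*k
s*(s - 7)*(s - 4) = s^3 - 11*s^2 + 28*s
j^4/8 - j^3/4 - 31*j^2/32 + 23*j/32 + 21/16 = (j/4 + 1/4)*(j/2 + 1)*(j - 7/2)*(j - 3/2)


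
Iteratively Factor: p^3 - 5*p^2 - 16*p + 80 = (p + 4)*(p^2 - 9*p + 20) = (p - 4)*(p + 4)*(p - 5)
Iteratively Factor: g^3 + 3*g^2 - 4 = (g + 2)*(g^2 + g - 2) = (g - 1)*(g + 2)*(g + 2)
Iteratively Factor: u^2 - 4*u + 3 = (u - 1)*(u - 3)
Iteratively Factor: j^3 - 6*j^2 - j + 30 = (j - 5)*(j^2 - j - 6) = (j - 5)*(j - 3)*(j + 2)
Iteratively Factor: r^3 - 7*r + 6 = (r + 3)*(r^2 - 3*r + 2) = (r - 2)*(r + 3)*(r - 1)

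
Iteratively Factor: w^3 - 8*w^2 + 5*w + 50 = (w - 5)*(w^2 - 3*w - 10) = (w - 5)*(w + 2)*(w - 5)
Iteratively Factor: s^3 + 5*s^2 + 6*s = (s + 2)*(s^2 + 3*s) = s*(s + 2)*(s + 3)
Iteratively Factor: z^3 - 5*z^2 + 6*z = (z)*(z^2 - 5*z + 6) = z*(z - 3)*(z - 2)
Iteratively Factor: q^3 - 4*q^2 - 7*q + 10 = (q + 2)*(q^2 - 6*q + 5) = (q - 5)*(q + 2)*(q - 1)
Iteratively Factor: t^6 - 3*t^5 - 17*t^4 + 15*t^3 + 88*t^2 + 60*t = (t + 2)*(t^5 - 5*t^4 - 7*t^3 + 29*t^2 + 30*t) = t*(t + 2)*(t^4 - 5*t^3 - 7*t^2 + 29*t + 30) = t*(t + 1)*(t + 2)*(t^3 - 6*t^2 - t + 30) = t*(t + 1)*(t + 2)^2*(t^2 - 8*t + 15) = t*(t - 5)*(t + 1)*(t + 2)^2*(t - 3)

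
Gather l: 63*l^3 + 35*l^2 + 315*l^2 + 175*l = 63*l^3 + 350*l^2 + 175*l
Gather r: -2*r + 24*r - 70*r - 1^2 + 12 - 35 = -48*r - 24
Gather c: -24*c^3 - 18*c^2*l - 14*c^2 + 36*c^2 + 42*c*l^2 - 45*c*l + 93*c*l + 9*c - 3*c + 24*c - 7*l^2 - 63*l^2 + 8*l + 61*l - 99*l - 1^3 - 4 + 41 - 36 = -24*c^3 + c^2*(22 - 18*l) + c*(42*l^2 + 48*l + 30) - 70*l^2 - 30*l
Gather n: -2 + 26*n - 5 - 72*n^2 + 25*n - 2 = -72*n^2 + 51*n - 9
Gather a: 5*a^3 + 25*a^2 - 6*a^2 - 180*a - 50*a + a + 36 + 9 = 5*a^3 + 19*a^2 - 229*a + 45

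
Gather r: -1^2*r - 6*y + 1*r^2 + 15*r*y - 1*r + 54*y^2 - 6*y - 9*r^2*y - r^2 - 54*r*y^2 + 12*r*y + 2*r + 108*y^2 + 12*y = -9*r^2*y + r*(-54*y^2 + 27*y) + 162*y^2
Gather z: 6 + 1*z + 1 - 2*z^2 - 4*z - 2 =-2*z^2 - 3*z + 5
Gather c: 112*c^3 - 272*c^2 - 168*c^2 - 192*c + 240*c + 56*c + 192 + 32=112*c^3 - 440*c^2 + 104*c + 224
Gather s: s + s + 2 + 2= 2*s + 4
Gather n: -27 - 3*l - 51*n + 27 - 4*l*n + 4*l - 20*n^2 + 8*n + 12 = l - 20*n^2 + n*(-4*l - 43) + 12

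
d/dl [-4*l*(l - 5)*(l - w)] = -12*l^2 + 8*l*w + 40*l - 20*w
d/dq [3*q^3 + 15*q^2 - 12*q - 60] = 9*q^2 + 30*q - 12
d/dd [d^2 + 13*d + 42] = 2*d + 13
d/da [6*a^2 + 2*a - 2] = 12*a + 2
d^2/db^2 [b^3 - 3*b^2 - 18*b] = 6*b - 6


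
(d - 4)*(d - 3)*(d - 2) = d^3 - 9*d^2 + 26*d - 24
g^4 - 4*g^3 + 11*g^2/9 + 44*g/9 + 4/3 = (g - 3)*(g - 2)*(g + 1/3)*(g + 2/3)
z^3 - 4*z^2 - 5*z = z*(z - 5)*(z + 1)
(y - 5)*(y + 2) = y^2 - 3*y - 10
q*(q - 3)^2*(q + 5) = q^4 - q^3 - 21*q^2 + 45*q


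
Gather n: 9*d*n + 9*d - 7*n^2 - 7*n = 9*d - 7*n^2 + n*(9*d - 7)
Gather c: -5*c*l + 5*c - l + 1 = c*(5 - 5*l) - l + 1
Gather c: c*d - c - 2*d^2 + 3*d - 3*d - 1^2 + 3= c*(d - 1) - 2*d^2 + 2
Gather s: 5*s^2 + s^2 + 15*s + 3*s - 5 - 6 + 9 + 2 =6*s^2 + 18*s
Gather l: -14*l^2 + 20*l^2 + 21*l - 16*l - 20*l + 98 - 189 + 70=6*l^2 - 15*l - 21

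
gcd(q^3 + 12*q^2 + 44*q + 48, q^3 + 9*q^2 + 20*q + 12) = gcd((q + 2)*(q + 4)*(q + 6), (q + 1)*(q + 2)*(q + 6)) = q^2 + 8*q + 12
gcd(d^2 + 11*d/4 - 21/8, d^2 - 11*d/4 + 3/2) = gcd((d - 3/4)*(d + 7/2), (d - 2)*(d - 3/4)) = d - 3/4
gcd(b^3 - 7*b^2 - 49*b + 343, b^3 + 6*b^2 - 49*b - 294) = b^2 - 49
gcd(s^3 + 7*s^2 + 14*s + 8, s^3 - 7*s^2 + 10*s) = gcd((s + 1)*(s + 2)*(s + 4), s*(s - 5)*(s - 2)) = 1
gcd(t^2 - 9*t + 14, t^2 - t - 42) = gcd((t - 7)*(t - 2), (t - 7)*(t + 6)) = t - 7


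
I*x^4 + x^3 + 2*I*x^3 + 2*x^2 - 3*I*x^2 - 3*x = x*(x - 1)*(x + 3)*(I*x + 1)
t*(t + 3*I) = t^2 + 3*I*t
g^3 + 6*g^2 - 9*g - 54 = (g - 3)*(g + 3)*(g + 6)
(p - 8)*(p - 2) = p^2 - 10*p + 16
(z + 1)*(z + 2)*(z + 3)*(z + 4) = z^4 + 10*z^3 + 35*z^2 + 50*z + 24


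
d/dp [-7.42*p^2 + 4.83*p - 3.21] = 4.83 - 14.84*p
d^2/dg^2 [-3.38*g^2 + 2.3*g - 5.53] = -6.76000000000000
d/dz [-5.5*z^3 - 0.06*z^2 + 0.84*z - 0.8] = -16.5*z^2 - 0.12*z + 0.84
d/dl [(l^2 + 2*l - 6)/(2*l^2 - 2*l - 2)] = (-3*l^2/2 + 5*l - 4)/(l^4 - 2*l^3 - l^2 + 2*l + 1)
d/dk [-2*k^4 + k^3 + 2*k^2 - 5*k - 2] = -8*k^3 + 3*k^2 + 4*k - 5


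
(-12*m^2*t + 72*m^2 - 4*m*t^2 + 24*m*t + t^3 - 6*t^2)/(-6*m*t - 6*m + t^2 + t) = (2*m*t - 12*m + t^2 - 6*t)/(t + 1)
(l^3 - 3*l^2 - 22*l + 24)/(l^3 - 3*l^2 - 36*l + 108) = (l^2 + 3*l - 4)/(l^2 + 3*l - 18)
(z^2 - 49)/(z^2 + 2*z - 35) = (z - 7)/(z - 5)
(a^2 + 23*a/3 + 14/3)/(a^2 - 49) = (a + 2/3)/(a - 7)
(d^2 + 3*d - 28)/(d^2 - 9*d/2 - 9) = 2*(-d^2 - 3*d + 28)/(-2*d^2 + 9*d + 18)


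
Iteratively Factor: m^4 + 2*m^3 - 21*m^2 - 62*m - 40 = (m - 5)*(m^3 + 7*m^2 + 14*m + 8) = (m - 5)*(m + 1)*(m^2 + 6*m + 8) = (m - 5)*(m + 1)*(m + 4)*(m + 2)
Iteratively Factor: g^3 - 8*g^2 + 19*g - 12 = (g - 3)*(g^2 - 5*g + 4) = (g - 3)*(g - 1)*(g - 4)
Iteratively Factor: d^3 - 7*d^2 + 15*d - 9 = (d - 1)*(d^2 - 6*d + 9) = (d - 3)*(d - 1)*(d - 3)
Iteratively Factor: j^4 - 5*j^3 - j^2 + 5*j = (j - 1)*(j^3 - 4*j^2 - 5*j) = (j - 1)*(j + 1)*(j^2 - 5*j) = j*(j - 1)*(j + 1)*(j - 5)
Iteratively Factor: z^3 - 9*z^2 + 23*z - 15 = (z - 1)*(z^2 - 8*z + 15) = (z - 3)*(z - 1)*(z - 5)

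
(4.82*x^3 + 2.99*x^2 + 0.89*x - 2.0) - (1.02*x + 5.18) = 4.82*x^3 + 2.99*x^2 - 0.13*x - 7.18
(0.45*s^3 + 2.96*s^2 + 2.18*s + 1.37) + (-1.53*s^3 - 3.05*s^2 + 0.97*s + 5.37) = -1.08*s^3 - 0.0899999999999999*s^2 + 3.15*s + 6.74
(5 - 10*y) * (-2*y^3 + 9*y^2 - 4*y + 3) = 20*y^4 - 100*y^3 + 85*y^2 - 50*y + 15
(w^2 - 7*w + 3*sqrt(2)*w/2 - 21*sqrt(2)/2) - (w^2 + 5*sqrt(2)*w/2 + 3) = -7*w - sqrt(2)*w - 21*sqrt(2)/2 - 3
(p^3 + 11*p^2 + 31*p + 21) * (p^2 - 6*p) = p^5 + 5*p^4 - 35*p^3 - 165*p^2 - 126*p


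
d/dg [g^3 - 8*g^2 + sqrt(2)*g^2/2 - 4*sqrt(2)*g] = 3*g^2 - 16*g + sqrt(2)*g - 4*sqrt(2)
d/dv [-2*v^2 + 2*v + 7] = 2 - 4*v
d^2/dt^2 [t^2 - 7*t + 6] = 2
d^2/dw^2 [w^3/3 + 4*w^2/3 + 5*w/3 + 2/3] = 2*w + 8/3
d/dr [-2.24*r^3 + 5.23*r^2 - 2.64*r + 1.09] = -6.72*r^2 + 10.46*r - 2.64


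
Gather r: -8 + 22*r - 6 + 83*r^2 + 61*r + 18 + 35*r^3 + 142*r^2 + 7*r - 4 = 35*r^3 + 225*r^2 + 90*r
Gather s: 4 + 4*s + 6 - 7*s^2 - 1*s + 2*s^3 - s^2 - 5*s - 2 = 2*s^3 - 8*s^2 - 2*s + 8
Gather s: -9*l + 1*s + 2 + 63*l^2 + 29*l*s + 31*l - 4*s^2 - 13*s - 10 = 63*l^2 + 22*l - 4*s^2 + s*(29*l - 12) - 8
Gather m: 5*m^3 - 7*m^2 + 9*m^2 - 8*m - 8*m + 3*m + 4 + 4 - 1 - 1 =5*m^3 + 2*m^2 - 13*m + 6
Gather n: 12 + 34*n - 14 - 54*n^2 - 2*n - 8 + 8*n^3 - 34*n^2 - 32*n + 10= 8*n^3 - 88*n^2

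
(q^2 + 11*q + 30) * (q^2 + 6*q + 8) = q^4 + 17*q^3 + 104*q^2 + 268*q + 240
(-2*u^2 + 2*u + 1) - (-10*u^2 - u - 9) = 8*u^2 + 3*u + 10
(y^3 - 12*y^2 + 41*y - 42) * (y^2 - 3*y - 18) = y^5 - 15*y^4 + 59*y^3 + 51*y^2 - 612*y + 756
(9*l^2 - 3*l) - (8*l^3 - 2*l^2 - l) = -8*l^3 + 11*l^2 - 2*l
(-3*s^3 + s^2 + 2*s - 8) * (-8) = 24*s^3 - 8*s^2 - 16*s + 64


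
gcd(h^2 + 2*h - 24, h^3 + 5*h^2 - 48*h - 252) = h + 6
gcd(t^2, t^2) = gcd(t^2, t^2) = t^2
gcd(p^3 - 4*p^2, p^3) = p^2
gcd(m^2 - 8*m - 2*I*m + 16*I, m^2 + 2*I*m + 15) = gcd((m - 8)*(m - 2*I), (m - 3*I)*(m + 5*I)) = 1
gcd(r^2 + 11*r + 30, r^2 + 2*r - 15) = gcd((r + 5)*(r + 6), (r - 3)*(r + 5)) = r + 5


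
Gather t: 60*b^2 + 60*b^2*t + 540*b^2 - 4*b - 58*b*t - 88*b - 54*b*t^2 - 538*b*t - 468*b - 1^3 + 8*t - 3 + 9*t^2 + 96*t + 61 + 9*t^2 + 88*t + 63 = 600*b^2 - 560*b + t^2*(18 - 54*b) + t*(60*b^2 - 596*b + 192) + 120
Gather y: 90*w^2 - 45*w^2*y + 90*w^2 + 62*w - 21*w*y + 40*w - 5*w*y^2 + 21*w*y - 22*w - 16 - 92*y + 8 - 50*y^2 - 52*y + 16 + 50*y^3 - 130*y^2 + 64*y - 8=180*w^2 + 80*w + 50*y^3 + y^2*(-5*w - 180) + y*(-45*w^2 - 80)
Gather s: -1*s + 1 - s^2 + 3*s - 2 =-s^2 + 2*s - 1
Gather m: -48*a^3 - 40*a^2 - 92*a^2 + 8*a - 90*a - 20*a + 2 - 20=-48*a^3 - 132*a^2 - 102*a - 18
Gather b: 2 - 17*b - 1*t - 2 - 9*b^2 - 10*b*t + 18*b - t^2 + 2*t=-9*b^2 + b*(1 - 10*t) - t^2 + t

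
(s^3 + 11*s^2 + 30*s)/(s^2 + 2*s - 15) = s*(s + 6)/(s - 3)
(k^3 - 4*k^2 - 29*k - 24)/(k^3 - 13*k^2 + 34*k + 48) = (k + 3)/(k - 6)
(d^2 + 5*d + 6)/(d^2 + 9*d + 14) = (d + 3)/(d + 7)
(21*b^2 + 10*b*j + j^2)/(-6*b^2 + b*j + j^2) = (-7*b - j)/(2*b - j)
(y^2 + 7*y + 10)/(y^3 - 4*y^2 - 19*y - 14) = (y + 5)/(y^2 - 6*y - 7)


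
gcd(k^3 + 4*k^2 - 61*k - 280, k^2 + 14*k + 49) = k + 7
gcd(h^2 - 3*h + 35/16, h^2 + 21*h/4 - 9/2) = 1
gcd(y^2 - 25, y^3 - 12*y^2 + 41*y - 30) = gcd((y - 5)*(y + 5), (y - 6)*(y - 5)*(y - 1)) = y - 5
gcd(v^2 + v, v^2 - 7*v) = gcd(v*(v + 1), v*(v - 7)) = v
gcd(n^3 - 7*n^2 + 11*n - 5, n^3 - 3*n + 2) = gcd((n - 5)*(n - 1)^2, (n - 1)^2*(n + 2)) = n^2 - 2*n + 1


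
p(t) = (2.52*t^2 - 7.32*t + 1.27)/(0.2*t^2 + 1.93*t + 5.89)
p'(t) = (-0.4*t - 1.93)*(2.52*t^2 - 7.32*t + 1.27)/(0.2*t^2 + 1.93*t + 5.89)^2 + (5.04*t - 7.32)/(0.2*t^2 + 1.93*t + 5.89) = (6.3276*t^2 + 29.1776*t - 45.5659)/(0.04*t^4 + 0.772*t^3 + 6.0809*t^2 + 22.7354*t + 34.6921)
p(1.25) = -0.46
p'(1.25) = 0.01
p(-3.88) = 47.87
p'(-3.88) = -31.84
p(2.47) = -0.12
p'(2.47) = 0.46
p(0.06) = 0.14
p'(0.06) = -1.21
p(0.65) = -0.34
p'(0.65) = -0.46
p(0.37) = -0.16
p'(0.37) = -0.77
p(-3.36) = 32.66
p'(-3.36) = -26.09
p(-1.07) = 2.96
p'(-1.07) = -4.23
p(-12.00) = 39.20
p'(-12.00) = 3.88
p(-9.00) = 57.47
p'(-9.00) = 9.17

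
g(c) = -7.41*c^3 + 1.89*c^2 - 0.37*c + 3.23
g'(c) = -22.23*c^2 + 3.78*c - 0.37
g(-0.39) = 4.10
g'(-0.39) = -5.23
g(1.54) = -19.92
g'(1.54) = -47.27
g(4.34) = -568.52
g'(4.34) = -402.68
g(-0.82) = 8.89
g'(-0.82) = -18.42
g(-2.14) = 85.30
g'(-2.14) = -110.26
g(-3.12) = 247.83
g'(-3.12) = -228.56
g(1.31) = -10.67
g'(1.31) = -33.57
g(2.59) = -113.79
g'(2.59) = -139.70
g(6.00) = -1531.51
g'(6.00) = -777.97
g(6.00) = -1531.51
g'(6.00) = -777.97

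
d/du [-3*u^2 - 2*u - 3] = -6*u - 2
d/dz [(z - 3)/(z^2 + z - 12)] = -1/(z^2 + 8*z + 16)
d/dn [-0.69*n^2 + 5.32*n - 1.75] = 5.32 - 1.38*n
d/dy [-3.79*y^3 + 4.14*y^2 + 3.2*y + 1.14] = -11.37*y^2 + 8.28*y + 3.2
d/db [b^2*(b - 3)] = 3*b*(b - 2)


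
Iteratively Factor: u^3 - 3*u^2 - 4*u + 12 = (u - 2)*(u^2 - u - 6) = (u - 3)*(u - 2)*(u + 2)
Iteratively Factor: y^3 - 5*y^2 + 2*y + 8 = (y - 2)*(y^2 - 3*y - 4) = (y - 4)*(y - 2)*(y + 1)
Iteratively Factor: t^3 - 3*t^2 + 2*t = (t - 1)*(t^2 - 2*t) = (t - 2)*(t - 1)*(t)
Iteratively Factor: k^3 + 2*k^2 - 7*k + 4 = (k - 1)*(k^2 + 3*k - 4) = (k - 1)*(k + 4)*(k - 1)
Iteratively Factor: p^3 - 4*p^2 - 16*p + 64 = (p - 4)*(p^2 - 16) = (p - 4)*(p + 4)*(p - 4)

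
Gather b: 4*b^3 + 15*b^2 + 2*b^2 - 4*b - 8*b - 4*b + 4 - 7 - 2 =4*b^3 + 17*b^2 - 16*b - 5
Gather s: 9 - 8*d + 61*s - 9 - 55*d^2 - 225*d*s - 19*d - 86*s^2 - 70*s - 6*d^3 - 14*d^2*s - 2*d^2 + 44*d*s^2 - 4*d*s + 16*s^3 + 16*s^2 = -6*d^3 - 57*d^2 - 27*d + 16*s^3 + s^2*(44*d - 70) + s*(-14*d^2 - 229*d - 9)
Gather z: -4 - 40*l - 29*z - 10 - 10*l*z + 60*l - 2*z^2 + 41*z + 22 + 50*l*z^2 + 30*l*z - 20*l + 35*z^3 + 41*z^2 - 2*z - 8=35*z^3 + z^2*(50*l + 39) + z*(20*l + 10)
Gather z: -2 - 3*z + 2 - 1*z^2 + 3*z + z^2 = 0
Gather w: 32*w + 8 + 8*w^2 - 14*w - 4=8*w^2 + 18*w + 4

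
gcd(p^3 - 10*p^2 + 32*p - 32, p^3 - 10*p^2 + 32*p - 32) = p^3 - 10*p^2 + 32*p - 32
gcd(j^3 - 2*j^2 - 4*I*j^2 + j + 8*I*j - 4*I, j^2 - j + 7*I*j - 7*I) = j - 1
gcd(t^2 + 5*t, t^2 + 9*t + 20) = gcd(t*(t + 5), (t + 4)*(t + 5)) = t + 5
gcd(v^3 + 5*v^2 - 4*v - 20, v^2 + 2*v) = v + 2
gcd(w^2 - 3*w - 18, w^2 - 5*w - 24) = w + 3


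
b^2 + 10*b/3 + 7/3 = (b + 1)*(b + 7/3)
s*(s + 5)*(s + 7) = s^3 + 12*s^2 + 35*s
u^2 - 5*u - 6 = (u - 6)*(u + 1)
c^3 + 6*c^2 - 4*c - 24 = (c - 2)*(c + 2)*(c + 6)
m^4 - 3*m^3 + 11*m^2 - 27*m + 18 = (m - 2)*(m - 1)*(m - 3*I)*(m + 3*I)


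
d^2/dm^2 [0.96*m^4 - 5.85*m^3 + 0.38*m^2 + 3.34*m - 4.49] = 11.52*m^2 - 35.1*m + 0.76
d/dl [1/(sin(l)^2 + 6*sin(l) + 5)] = -2*(sin(l) + 3)*cos(l)/(sin(l)^2 + 6*sin(l) + 5)^2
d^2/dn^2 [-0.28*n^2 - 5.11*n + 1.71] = -0.560000000000000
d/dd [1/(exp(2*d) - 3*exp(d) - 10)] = (3 - 2*exp(d))*exp(d)/(-exp(2*d) + 3*exp(d) + 10)^2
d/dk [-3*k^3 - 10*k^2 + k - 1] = -9*k^2 - 20*k + 1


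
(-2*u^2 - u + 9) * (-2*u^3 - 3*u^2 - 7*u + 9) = 4*u^5 + 8*u^4 - u^3 - 38*u^2 - 72*u + 81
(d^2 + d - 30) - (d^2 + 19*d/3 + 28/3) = -16*d/3 - 118/3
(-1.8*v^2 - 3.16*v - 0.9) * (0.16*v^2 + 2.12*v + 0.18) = -0.288*v^4 - 4.3216*v^3 - 7.1672*v^2 - 2.4768*v - 0.162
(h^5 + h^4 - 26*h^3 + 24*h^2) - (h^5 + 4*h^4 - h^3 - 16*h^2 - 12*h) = -3*h^4 - 25*h^3 + 40*h^2 + 12*h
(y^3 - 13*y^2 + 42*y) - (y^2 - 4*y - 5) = y^3 - 14*y^2 + 46*y + 5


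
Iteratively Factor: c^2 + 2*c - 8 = (c - 2)*(c + 4)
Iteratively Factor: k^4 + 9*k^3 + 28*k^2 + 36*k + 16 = (k + 2)*(k^3 + 7*k^2 + 14*k + 8) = (k + 1)*(k + 2)*(k^2 + 6*k + 8) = (k + 1)*(k + 2)*(k + 4)*(k + 2)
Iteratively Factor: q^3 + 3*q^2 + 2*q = (q)*(q^2 + 3*q + 2) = q*(q + 1)*(q + 2)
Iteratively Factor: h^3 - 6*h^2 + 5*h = (h)*(h^2 - 6*h + 5) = h*(h - 5)*(h - 1)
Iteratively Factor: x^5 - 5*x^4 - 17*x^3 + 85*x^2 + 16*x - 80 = (x - 1)*(x^4 - 4*x^3 - 21*x^2 + 64*x + 80) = (x - 1)*(x + 1)*(x^3 - 5*x^2 - 16*x + 80) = (x - 4)*(x - 1)*(x + 1)*(x^2 - x - 20) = (x - 5)*(x - 4)*(x - 1)*(x + 1)*(x + 4)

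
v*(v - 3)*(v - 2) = v^3 - 5*v^2 + 6*v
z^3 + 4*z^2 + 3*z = z*(z + 1)*(z + 3)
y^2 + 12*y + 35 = (y + 5)*(y + 7)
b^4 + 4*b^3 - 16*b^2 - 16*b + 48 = (b - 2)^2*(b + 2)*(b + 6)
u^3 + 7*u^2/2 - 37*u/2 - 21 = (u - 7/2)*(u + 1)*(u + 6)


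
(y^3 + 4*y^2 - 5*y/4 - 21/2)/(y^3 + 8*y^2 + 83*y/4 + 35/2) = (2*y - 3)/(2*y + 5)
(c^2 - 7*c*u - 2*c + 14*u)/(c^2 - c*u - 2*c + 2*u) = (-c + 7*u)/(-c + u)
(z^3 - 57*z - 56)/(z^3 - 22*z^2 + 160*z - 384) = (z^2 + 8*z + 7)/(z^2 - 14*z + 48)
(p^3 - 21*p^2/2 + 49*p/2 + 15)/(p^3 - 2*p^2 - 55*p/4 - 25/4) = 2*(p - 6)/(2*p + 5)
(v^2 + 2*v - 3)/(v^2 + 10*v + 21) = (v - 1)/(v + 7)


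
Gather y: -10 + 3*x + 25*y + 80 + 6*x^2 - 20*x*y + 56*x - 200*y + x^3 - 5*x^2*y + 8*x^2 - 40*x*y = x^3 + 14*x^2 + 59*x + y*(-5*x^2 - 60*x - 175) + 70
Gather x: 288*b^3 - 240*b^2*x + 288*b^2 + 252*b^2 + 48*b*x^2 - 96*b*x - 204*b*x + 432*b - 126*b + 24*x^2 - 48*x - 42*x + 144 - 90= 288*b^3 + 540*b^2 + 306*b + x^2*(48*b + 24) + x*(-240*b^2 - 300*b - 90) + 54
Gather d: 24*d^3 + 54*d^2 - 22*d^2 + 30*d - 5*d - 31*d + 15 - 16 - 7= 24*d^3 + 32*d^2 - 6*d - 8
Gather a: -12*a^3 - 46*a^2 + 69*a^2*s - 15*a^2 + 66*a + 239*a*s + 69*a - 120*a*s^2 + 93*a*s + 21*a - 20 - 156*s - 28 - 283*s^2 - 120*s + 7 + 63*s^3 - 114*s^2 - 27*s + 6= -12*a^3 + a^2*(69*s - 61) + a*(-120*s^2 + 332*s + 156) + 63*s^3 - 397*s^2 - 303*s - 35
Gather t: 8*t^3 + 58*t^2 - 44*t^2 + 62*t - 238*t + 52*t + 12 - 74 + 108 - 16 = 8*t^3 + 14*t^2 - 124*t + 30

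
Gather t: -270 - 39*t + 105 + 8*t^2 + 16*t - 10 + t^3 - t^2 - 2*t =t^3 + 7*t^2 - 25*t - 175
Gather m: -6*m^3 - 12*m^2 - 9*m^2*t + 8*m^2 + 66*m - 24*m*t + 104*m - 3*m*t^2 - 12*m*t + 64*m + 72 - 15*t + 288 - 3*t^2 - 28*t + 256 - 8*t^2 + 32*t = -6*m^3 + m^2*(-9*t - 4) + m*(-3*t^2 - 36*t + 234) - 11*t^2 - 11*t + 616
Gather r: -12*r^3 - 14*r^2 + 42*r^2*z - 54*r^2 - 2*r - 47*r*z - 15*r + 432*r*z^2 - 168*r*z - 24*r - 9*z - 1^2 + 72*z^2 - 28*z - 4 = -12*r^3 + r^2*(42*z - 68) + r*(432*z^2 - 215*z - 41) + 72*z^2 - 37*z - 5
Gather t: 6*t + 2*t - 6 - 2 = 8*t - 8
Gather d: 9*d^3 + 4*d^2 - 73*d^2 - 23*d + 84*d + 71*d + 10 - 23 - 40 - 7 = 9*d^3 - 69*d^2 + 132*d - 60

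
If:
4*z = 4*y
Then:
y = z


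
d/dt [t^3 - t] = 3*t^2 - 1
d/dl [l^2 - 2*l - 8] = 2*l - 2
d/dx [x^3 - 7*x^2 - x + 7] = 3*x^2 - 14*x - 1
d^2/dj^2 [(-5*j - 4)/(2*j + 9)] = 148/(2*j + 9)^3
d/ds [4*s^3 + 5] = 12*s^2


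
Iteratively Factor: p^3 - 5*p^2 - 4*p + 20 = (p - 2)*(p^2 - 3*p - 10) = (p - 2)*(p + 2)*(p - 5)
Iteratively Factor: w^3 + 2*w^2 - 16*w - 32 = (w + 2)*(w^2 - 16) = (w + 2)*(w + 4)*(w - 4)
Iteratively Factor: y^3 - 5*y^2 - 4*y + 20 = (y - 5)*(y^2 - 4) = (y - 5)*(y - 2)*(y + 2)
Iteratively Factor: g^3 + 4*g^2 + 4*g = (g + 2)*(g^2 + 2*g) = g*(g + 2)*(g + 2)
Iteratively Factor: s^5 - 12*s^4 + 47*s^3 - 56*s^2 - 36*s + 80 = (s + 1)*(s^4 - 13*s^3 + 60*s^2 - 116*s + 80) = (s - 4)*(s + 1)*(s^3 - 9*s^2 + 24*s - 20) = (s - 4)*(s - 2)*(s + 1)*(s^2 - 7*s + 10) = (s - 4)*(s - 2)^2*(s + 1)*(s - 5)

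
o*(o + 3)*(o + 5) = o^3 + 8*o^2 + 15*o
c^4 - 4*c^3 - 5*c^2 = c^2*(c - 5)*(c + 1)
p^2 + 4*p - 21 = (p - 3)*(p + 7)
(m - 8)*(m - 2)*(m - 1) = m^3 - 11*m^2 + 26*m - 16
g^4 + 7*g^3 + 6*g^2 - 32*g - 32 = (g - 2)*(g + 1)*(g + 4)^2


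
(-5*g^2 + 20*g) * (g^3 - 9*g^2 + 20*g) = -5*g^5 + 65*g^4 - 280*g^3 + 400*g^2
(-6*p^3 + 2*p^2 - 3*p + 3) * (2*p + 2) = -12*p^4 - 8*p^3 - 2*p^2 + 6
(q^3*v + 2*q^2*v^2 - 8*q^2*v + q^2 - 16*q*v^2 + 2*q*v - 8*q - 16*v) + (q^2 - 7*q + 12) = q^3*v + 2*q^2*v^2 - 8*q^2*v + 2*q^2 - 16*q*v^2 + 2*q*v - 15*q - 16*v + 12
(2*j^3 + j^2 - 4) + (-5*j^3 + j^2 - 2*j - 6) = -3*j^3 + 2*j^2 - 2*j - 10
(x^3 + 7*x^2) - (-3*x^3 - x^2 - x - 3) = 4*x^3 + 8*x^2 + x + 3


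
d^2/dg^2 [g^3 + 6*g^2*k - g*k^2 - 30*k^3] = 6*g + 12*k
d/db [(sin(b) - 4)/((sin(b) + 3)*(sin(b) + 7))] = (8*sin(b) + cos(b)^2 + 60)*cos(b)/((sin(b) + 3)^2*(sin(b) + 7)^2)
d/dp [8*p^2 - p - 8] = 16*p - 1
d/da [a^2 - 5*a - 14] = 2*a - 5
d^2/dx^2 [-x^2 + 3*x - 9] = -2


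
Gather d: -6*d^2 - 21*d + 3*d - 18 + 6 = -6*d^2 - 18*d - 12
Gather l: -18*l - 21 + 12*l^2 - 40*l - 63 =12*l^2 - 58*l - 84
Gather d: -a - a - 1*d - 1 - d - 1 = -2*a - 2*d - 2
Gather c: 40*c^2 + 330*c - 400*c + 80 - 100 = 40*c^2 - 70*c - 20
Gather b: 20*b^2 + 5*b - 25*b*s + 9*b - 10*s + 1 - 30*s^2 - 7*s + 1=20*b^2 + b*(14 - 25*s) - 30*s^2 - 17*s + 2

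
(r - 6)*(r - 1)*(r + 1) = r^3 - 6*r^2 - r + 6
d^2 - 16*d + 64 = (d - 8)^2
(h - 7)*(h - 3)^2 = h^3 - 13*h^2 + 51*h - 63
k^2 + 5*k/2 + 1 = (k + 1/2)*(k + 2)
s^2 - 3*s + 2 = (s - 2)*(s - 1)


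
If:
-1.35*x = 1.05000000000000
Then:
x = -0.78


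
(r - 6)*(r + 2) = r^2 - 4*r - 12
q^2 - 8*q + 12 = (q - 6)*(q - 2)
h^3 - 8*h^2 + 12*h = h*(h - 6)*(h - 2)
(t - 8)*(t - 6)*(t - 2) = t^3 - 16*t^2 + 76*t - 96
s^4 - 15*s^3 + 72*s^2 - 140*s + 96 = (s - 8)*(s - 3)*(s - 2)^2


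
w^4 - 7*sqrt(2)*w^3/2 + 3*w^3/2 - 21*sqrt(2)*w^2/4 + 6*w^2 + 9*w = w*(w + 3/2)*(w - 2*sqrt(2))*(w - 3*sqrt(2)/2)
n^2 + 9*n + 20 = (n + 4)*(n + 5)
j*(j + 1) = j^2 + j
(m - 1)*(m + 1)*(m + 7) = m^3 + 7*m^2 - m - 7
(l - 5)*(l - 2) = l^2 - 7*l + 10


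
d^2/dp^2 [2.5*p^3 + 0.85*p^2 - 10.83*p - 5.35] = 15.0*p + 1.7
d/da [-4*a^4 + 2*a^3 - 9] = a^2*(6 - 16*a)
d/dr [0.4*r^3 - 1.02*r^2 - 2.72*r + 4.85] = 1.2*r^2 - 2.04*r - 2.72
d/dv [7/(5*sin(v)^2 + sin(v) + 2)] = -7*(10*sin(v) + 1)*cos(v)/(5*sin(v)^2 + sin(v) + 2)^2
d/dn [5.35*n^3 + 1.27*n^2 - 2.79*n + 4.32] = 16.05*n^2 + 2.54*n - 2.79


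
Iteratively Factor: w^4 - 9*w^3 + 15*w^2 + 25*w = (w - 5)*(w^3 - 4*w^2 - 5*w) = (w - 5)*(w + 1)*(w^2 - 5*w) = w*(w - 5)*(w + 1)*(w - 5)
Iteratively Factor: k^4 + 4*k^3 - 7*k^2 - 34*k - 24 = (k - 3)*(k^3 + 7*k^2 + 14*k + 8) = (k - 3)*(k + 1)*(k^2 + 6*k + 8) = (k - 3)*(k + 1)*(k + 2)*(k + 4)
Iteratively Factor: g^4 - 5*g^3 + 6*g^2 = (g)*(g^3 - 5*g^2 + 6*g) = g*(g - 2)*(g^2 - 3*g) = g*(g - 3)*(g - 2)*(g)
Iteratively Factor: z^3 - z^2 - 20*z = (z)*(z^2 - z - 20) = z*(z + 4)*(z - 5)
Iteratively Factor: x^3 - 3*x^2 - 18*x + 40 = (x + 4)*(x^2 - 7*x + 10) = (x - 2)*(x + 4)*(x - 5)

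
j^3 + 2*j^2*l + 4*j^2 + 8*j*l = j*(j + 4)*(j + 2*l)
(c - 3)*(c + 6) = c^2 + 3*c - 18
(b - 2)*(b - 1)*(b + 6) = b^3 + 3*b^2 - 16*b + 12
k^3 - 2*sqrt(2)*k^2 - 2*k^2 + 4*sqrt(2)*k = k*(k - 2)*(k - 2*sqrt(2))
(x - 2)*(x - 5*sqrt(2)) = x^2 - 5*sqrt(2)*x - 2*x + 10*sqrt(2)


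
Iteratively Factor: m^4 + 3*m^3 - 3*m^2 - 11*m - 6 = (m + 1)*(m^3 + 2*m^2 - 5*m - 6) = (m - 2)*(m + 1)*(m^2 + 4*m + 3) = (m - 2)*(m + 1)*(m + 3)*(m + 1)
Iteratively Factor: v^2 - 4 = (v - 2)*(v + 2)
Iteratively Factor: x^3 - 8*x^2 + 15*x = (x - 3)*(x^2 - 5*x) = x*(x - 3)*(x - 5)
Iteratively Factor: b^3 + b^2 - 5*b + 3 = (b + 3)*(b^2 - 2*b + 1) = (b - 1)*(b + 3)*(b - 1)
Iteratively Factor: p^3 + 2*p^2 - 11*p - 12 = (p + 4)*(p^2 - 2*p - 3) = (p - 3)*(p + 4)*(p + 1)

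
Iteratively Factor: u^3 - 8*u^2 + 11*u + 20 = (u - 4)*(u^2 - 4*u - 5) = (u - 4)*(u + 1)*(u - 5)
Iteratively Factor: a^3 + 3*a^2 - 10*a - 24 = (a + 2)*(a^2 + a - 12) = (a + 2)*(a + 4)*(a - 3)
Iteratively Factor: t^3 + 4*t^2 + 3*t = (t + 1)*(t^2 + 3*t) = t*(t + 1)*(t + 3)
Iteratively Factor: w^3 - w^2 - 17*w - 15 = (w + 1)*(w^2 - 2*w - 15) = (w + 1)*(w + 3)*(w - 5)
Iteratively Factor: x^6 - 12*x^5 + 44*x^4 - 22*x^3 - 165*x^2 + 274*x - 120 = (x - 3)*(x^5 - 9*x^4 + 17*x^3 + 29*x^2 - 78*x + 40) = (x - 3)*(x - 1)*(x^4 - 8*x^3 + 9*x^2 + 38*x - 40) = (x - 3)*(x - 1)^2*(x^3 - 7*x^2 + 2*x + 40) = (x - 4)*(x - 3)*(x - 1)^2*(x^2 - 3*x - 10) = (x - 4)*(x - 3)*(x - 1)^2*(x + 2)*(x - 5)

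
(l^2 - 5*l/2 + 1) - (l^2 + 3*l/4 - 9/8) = 17/8 - 13*l/4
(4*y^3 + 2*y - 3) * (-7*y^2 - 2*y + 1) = -28*y^5 - 8*y^4 - 10*y^3 + 17*y^2 + 8*y - 3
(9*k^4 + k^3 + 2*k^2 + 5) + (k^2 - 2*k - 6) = 9*k^4 + k^3 + 3*k^2 - 2*k - 1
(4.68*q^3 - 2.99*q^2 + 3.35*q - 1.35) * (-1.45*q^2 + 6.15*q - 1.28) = -6.786*q^5 + 33.1175*q^4 - 29.2364*q^3 + 26.3872*q^2 - 12.5905*q + 1.728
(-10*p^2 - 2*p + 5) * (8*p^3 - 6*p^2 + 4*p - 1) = -80*p^5 + 44*p^4 + 12*p^3 - 28*p^2 + 22*p - 5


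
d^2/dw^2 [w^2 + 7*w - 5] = 2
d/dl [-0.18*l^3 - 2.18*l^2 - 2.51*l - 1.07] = -0.54*l^2 - 4.36*l - 2.51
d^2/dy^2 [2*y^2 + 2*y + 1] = 4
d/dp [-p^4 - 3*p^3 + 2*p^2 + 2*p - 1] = -4*p^3 - 9*p^2 + 4*p + 2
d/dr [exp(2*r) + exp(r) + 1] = (2*exp(r) + 1)*exp(r)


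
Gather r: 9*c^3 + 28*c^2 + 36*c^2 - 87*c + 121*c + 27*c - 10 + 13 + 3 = 9*c^3 + 64*c^2 + 61*c + 6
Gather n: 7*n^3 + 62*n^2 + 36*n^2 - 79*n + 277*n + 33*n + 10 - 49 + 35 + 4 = 7*n^3 + 98*n^2 + 231*n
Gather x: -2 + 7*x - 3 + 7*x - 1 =14*x - 6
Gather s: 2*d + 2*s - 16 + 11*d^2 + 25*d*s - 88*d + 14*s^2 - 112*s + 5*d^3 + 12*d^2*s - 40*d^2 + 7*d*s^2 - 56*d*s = 5*d^3 - 29*d^2 - 86*d + s^2*(7*d + 14) + s*(12*d^2 - 31*d - 110) - 16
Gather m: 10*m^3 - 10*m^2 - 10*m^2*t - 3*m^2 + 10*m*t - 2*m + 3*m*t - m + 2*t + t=10*m^3 + m^2*(-10*t - 13) + m*(13*t - 3) + 3*t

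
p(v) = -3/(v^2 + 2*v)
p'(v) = -3*(-2*v - 2)/(v^2 + 2*v)^2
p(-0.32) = 5.58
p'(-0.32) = 14.12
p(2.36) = -0.29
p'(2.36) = 0.19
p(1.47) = -0.59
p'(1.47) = 0.57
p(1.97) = -0.38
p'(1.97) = 0.29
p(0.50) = -2.40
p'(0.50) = 5.76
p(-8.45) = -0.06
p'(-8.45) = -0.02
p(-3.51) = -0.57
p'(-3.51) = -0.54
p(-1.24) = 3.18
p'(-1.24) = -1.62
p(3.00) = -0.20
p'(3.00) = 0.11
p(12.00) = -0.02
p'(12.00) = 0.00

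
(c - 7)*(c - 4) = c^2 - 11*c + 28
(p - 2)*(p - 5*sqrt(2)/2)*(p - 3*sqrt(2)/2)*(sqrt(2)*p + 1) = sqrt(2)*p^4 - 7*p^3 - 2*sqrt(2)*p^3 + 7*sqrt(2)*p^2/2 + 14*p^2 - 7*sqrt(2)*p + 15*p/2 - 15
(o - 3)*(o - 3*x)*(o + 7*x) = o^3 + 4*o^2*x - 3*o^2 - 21*o*x^2 - 12*o*x + 63*x^2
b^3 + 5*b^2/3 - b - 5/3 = (b - 1)*(b + 1)*(b + 5/3)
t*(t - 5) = t^2 - 5*t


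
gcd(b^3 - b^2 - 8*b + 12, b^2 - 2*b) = b - 2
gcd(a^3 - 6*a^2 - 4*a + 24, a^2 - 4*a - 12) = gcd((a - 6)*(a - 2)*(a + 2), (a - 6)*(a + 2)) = a^2 - 4*a - 12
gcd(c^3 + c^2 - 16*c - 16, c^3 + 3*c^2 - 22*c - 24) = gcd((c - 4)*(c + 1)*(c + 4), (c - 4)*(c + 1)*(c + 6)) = c^2 - 3*c - 4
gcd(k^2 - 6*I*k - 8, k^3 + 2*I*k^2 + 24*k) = k - 4*I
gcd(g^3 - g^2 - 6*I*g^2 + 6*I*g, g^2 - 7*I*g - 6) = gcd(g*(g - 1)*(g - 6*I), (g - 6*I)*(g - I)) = g - 6*I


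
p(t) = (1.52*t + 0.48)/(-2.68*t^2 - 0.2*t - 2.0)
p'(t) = (1.52*t + 0.48)*(5.36*t + 0.2)/(-2.68*t^2 - 0.2*t - 2.0)^2 + 1.52/(-2.68*t^2 - 0.2*t - 2.0) = (4.0736*t^2 + 2.5728*t - 2.944)/(7.1824*t^4 + 1.072*t^3 + 10.76*t^2 + 0.8*t + 4.0)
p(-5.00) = 0.10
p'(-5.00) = 0.02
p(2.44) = -0.23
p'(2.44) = 0.08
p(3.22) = -0.18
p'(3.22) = 0.05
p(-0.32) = 0.00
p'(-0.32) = -0.69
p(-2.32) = 0.19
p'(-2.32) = 0.05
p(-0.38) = 0.04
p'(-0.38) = -0.62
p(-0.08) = -0.18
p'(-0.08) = -0.78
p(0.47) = -0.44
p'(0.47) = -0.12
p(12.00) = -0.05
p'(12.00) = 0.00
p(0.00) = -0.24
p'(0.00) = -0.74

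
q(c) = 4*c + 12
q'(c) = 4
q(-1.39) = 6.44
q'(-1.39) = 4.00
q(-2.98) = 0.08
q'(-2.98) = 4.00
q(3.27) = 25.08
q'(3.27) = 4.00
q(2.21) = 20.84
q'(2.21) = 4.00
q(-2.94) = 0.24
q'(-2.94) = 4.00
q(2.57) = 22.28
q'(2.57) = 4.00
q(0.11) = 12.44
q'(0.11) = 4.00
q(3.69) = 26.76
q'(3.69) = 4.00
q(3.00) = 24.00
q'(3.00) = 4.00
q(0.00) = 12.00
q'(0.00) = 4.00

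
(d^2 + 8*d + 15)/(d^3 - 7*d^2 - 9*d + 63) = (d + 5)/(d^2 - 10*d + 21)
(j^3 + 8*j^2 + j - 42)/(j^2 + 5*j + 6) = (j^2 + 5*j - 14)/(j + 2)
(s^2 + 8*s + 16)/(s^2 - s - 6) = (s^2 + 8*s + 16)/(s^2 - s - 6)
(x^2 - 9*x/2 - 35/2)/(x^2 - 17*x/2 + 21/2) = (2*x + 5)/(2*x - 3)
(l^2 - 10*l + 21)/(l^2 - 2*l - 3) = (l - 7)/(l + 1)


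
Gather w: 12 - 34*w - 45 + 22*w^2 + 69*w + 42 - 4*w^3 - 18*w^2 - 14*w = -4*w^3 + 4*w^2 + 21*w + 9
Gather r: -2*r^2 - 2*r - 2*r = -2*r^2 - 4*r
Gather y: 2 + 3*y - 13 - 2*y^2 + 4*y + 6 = -2*y^2 + 7*y - 5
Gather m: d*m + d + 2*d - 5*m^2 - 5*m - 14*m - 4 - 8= 3*d - 5*m^2 + m*(d - 19) - 12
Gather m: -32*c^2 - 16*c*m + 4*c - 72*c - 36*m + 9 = -32*c^2 - 68*c + m*(-16*c - 36) + 9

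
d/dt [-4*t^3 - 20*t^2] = 4*t*(-3*t - 10)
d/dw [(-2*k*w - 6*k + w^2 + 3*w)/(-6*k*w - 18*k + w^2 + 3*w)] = -4*k/(36*k^2 - 12*k*w + w^2)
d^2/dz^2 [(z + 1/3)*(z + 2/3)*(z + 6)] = 6*z + 14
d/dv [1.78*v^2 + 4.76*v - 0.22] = 3.56*v + 4.76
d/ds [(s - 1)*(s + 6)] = 2*s + 5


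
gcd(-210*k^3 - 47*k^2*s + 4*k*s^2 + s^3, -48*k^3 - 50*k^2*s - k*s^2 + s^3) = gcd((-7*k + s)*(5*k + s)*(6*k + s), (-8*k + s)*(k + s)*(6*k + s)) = 6*k + s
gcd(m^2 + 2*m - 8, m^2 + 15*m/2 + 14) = m + 4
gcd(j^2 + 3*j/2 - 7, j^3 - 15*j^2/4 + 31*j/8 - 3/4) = j - 2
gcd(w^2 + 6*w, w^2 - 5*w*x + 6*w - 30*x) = w + 6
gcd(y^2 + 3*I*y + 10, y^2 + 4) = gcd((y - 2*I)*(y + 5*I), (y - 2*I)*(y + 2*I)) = y - 2*I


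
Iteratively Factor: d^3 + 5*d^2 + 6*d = (d)*(d^2 + 5*d + 6) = d*(d + 3)*(d + 2)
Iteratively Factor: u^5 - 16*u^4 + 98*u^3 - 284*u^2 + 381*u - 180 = (u - 5)*(u^4 - 11*u^3 + 43*u^2 - 69*u + 36) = (u - 5)*(u - 3)*(u^3 - 8*u^2 + 19*u - 12) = (u - 5)*(u - 3)*(u - 1)*(u^2 - 7*u + 12) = (u - 5)*(u - 3)^2*(u - 1)*(u - 4)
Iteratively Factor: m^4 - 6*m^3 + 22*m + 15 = (m - 5)*(m^3 - m^2 - 5*m - 3) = (m - 5)*(m + 1)*(m^2 - 2*m - 3) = (m - 5)*(m - 3)*(m + 1)*(m + 1)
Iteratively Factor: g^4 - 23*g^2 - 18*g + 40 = (g + 4)*(g^3 - 4*g^2 - 7*g + 10) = (g - 1)*(g + 4)*(g^2 - 3*g - 10) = (g - 5)*(g - 1)*(g + 4)*(g + 2)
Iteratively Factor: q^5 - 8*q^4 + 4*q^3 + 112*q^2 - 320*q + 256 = (q - 2)*(q^4 - 6*q^3 - 8*q^2 + 96*q - 128) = (q - 4)*(q - 2)*(q^3 - 2*q^2 - 16*q + 32) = (q - 4)*(q - 2)^2*(q^2 - 16) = (q - 4)*(q - 2)^2*(q + 4)*(q - 4)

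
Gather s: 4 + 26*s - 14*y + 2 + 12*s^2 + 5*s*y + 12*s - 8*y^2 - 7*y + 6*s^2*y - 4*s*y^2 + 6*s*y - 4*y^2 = s^2*(6*y + 12) + s*(-4*y^2 + 11*y + 38) - 12*y^2 - 21*y + 6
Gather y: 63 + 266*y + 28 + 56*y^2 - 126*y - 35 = 56*y^2 + 140*y + 56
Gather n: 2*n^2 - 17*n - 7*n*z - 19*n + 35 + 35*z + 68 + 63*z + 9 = 2*n^2 + n*(-7*z - 36) + 98*z + 112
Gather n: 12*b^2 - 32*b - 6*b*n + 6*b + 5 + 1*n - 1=12*b^2 - 26*b + n*(1 - 6*b) + 4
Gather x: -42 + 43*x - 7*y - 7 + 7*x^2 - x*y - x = 7*x^2 + x*(42 - y) - 7*y - 49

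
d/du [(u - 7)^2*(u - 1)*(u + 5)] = 4*u^3 - 30*u^2 - 24*u + 266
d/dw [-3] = 0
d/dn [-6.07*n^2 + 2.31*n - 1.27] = 2.31 - 12.14*n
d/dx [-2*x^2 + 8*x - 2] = 8 - 4*x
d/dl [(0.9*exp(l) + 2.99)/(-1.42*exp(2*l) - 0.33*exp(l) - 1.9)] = (1.278*exp(2*l) + 8.4916*exp(l) - 0.7233)*exp(l)/(2.0164*exp(4*l) + 0.9372*exp(3*l) + 5.5049*exp(2*l) + 1.254*exp(l) + 3.61)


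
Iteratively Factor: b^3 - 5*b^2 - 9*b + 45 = (b - 3)*(b^2 - 2*b - 15) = (b - 3)*(b + 3)*(b - 5)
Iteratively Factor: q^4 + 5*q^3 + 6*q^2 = (q + 2)*(q^3 + 3*q^2) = (q + 2)*(q + 3)*(q^2) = q*(q + 2)*(q + 3)*(q)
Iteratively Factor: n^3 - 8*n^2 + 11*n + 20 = (n + 1)*(n^2 - 9*n + 20) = (n - 4)*(n + 1)*(n - 5)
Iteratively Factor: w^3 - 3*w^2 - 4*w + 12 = (w - 2)*(w^2 - w - 6) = (w - 3)*(w - 2)*(w + 2)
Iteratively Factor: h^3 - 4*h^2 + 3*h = (h - 1)*(h^2 - 3*h) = (h - 3)*(h - 1)*(h)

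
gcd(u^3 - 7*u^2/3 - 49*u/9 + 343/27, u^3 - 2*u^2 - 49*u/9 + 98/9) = u^2 - 49/9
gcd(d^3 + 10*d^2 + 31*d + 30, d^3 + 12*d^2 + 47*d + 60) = d^2 + 8*d + 15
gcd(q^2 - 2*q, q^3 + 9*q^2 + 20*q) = q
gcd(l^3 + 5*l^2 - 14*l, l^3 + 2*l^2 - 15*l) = l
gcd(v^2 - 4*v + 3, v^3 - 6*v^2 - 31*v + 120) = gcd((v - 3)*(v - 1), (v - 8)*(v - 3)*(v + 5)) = v - 3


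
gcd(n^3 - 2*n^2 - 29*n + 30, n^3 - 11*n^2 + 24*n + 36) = n - 6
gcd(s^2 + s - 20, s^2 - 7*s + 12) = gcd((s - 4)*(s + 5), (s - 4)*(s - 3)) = s - 4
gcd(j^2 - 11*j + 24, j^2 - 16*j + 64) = j - 8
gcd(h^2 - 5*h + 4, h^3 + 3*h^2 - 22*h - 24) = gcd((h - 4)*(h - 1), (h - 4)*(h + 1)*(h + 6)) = h - 4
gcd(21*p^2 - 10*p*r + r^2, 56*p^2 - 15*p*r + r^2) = 7*p - r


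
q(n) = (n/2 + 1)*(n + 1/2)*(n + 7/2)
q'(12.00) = 292.88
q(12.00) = 1356.25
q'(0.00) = 4.88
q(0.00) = 1.75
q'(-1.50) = -0.75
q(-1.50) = -0.50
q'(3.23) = 39.90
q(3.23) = 65.64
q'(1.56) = 17.89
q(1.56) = 18.55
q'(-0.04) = 4.64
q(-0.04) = 1.56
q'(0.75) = 10.22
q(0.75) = 7.30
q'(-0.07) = 4.46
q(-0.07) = 1.42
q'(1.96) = 22.40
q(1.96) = 26.59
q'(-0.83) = 0.93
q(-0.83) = -0.52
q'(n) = (n/2 + 1)*(n + 1/2) + (n/2 + 1)*(n + 7/2) + (n + 1/2)*(n + 7/2)/2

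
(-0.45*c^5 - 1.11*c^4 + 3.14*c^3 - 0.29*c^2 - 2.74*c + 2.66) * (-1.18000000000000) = 0.531*c^5 + 1.3098*c^4 - 3.7052*c^3 + 0.3422*c^2 + 3.2332*c - 3.1388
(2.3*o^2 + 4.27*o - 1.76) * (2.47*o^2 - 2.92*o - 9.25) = 5.681*o^4 + 3.8309*o^3 - 38.0906*o^2 - 34.3583*o + 16.28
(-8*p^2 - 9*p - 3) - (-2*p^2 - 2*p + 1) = -6*p^2 - 7*p - 4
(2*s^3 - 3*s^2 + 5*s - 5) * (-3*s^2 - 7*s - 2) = -6*s^5 - 5*s^4 + 2*s^3 - 14*s^2 + 25*s + 10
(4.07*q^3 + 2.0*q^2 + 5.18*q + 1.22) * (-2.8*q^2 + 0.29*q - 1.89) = -11.396*q^5 - 4.4197*q^4 - 21.6163*q^3 - 5.6938*q^2 - 9.4364*q - 2.3058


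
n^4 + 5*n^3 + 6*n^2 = n^2*(n + 2)*(n + 3)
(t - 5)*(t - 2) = t^2 - 7*t + 10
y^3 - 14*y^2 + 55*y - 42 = (y - 7)*(y - 6)*(y - 1)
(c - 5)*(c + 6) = c^2 + c - 30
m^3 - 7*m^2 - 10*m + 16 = (m - 8)*(m - 1)*(m + 2)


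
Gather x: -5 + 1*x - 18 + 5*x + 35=6*x + 12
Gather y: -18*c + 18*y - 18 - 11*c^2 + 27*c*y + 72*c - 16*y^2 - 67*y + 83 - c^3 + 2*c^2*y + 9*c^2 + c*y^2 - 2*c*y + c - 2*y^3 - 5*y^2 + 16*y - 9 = -c^3 - 2*c^2 + 55*c - 2*y^3 + y^2*(c - 21) + y*(2*c^2 + 25*c - 33) + 56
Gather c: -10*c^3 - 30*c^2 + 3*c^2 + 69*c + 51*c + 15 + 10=-10*c^3 - 27*c^2 + 120*c + 25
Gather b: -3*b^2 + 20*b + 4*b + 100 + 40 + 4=-3*b^2 + 24*b + 144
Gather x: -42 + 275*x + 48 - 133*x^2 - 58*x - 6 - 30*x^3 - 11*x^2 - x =-30*x^3 - 144*x^2 + 216*x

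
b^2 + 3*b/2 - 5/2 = (b - 1)*(b + 5/2)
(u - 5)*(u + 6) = u^2 + u - 30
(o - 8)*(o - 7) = o^2 - 15*o + 56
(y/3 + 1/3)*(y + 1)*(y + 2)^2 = y^4/3 + 2*y^3 + 13*y^2/3 + 4*y + 4/3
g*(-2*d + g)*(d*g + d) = -2*d^2*g^2 - 2*d^2*g + d*g^3 + d*g^2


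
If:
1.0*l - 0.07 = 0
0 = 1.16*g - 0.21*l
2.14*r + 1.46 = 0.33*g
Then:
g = 0.01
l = 0.07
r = -0.68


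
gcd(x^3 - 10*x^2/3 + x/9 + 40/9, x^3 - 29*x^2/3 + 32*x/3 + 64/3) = x^2 - 5*x/3 - 8/3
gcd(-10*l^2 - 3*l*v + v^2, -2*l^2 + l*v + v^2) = 2*l + v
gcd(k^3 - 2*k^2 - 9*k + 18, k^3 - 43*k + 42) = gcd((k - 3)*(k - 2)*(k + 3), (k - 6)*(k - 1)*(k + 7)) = 1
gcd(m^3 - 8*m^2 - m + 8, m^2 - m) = m - 1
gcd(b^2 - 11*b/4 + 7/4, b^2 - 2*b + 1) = b - 1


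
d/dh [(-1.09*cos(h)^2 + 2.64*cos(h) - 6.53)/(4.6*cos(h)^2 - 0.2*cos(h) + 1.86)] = (11.926*cos(h)^2 - 56.0212*cos(h) - 3.6044)*sin(h)/(21.16*cos(h)^4 - 1.84*cos(h)^3 + 17.152*cos(h)^2 - 0.744*cos(h) + 3.4596)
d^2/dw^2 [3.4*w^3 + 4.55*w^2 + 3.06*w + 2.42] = 20.4*w + 9.1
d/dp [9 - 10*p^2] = -20*p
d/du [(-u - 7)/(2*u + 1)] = 13/(2*u + 1)^2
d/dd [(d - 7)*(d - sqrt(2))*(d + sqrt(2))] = 3*d^2 - 14*d - 2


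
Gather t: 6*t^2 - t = 6*t^2 - t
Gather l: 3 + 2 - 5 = 0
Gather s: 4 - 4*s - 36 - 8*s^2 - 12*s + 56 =-8*s^2 - 16*s + 24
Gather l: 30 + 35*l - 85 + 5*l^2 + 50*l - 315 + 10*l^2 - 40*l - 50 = 15*l^2 + 45*l - 420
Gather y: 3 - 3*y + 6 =9 - 3*y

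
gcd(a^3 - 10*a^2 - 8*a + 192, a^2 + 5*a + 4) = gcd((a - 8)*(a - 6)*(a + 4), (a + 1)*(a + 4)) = a + 4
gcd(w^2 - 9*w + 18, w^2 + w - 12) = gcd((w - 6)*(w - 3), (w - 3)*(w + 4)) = w - 3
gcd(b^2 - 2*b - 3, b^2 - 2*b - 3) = b^2 - 2*b - 3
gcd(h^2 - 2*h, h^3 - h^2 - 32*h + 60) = h - 2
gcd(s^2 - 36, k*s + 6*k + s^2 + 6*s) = s + 6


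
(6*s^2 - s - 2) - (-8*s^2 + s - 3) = 14*s^2 - 2*s + 1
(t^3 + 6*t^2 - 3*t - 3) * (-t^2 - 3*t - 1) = -t^5 - 9*t^4 - 16*t^3 + 6*t^2 + 12*t + 3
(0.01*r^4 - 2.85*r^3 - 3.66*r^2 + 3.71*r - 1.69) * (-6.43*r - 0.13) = -0.0643*r^5 + 18.3242*r^4 + 23.9043*r^3 - 23.3795*r^2 + 10.3844*r + 0.2197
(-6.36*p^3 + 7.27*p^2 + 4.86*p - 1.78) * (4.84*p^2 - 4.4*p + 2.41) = -30.7824*p^5 + 63.1708*p^4 - 23.7932*p^3 - 12.4785*p^2 + 19.5446*p - 4.2898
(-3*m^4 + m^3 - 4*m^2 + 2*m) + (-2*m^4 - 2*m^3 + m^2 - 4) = -5*m^4 - m^3 - 3*m^2 + 2*m - 4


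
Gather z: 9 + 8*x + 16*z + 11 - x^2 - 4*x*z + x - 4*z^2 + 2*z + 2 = -x^2 + 9*x - 4*z^2 + z*(18 - 4*x) + 22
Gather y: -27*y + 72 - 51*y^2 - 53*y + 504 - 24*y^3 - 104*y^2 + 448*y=-24*y^3 - 155*y^2 + 368*y + 576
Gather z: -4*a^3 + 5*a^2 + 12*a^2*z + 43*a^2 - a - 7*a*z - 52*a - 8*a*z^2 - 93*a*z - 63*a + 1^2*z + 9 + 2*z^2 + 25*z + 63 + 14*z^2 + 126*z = -4*a^3 + 48*a^2 - 116*a + z^2*(16 - 8*a) + z*(12*a^2 - 100*a + 152) + 72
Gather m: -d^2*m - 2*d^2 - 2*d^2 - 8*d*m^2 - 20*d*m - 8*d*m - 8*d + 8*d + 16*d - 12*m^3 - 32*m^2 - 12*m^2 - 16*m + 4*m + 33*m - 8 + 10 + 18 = -4*d^2 + 16*d - 12*m^3 + m^2*(-8*d - 44) + m*(-d^2 - 28*d + 21) + 20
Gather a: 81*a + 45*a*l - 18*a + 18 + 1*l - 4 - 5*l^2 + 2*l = a*(45*l + 63) - 5*l^2 + 3*l + 14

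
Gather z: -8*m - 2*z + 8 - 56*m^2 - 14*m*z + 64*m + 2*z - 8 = -56*m^2 - 14*m*z + 56*m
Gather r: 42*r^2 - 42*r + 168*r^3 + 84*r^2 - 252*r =168*r^3 + 126*r^2 - 294*r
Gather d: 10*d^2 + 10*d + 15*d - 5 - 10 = 10*d^2 + 25*d - 15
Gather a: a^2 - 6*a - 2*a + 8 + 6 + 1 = a^2 - 8*a + 15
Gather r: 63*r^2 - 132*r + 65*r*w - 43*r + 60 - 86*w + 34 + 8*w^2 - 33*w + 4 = 63*r^2 + r*(65*w - 175) + 8*w^2 - 119*w + 98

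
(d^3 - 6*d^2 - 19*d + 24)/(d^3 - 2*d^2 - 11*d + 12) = (d - 8)/(d - 4)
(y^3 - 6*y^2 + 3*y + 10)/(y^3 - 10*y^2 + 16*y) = (y^2 - 4*y - 5)/(y*(y - 8))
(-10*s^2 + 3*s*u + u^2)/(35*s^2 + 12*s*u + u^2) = (-2*s + u)/(7*s + u)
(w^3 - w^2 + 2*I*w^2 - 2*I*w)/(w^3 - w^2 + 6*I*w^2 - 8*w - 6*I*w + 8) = w/(w + 4*I)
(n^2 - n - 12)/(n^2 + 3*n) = (n - 4)/n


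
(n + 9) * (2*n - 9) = 2*n^2 + 9*n - 81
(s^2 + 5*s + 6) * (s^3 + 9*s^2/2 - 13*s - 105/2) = s^5 + 19*s^4/2 + 31*s^3/2 - 181*s^2/2 - 681*s/2 - 315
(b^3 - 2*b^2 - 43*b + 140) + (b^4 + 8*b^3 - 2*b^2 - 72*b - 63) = b^4 + 9*b^3 - 4*b^2 - 115*b + 77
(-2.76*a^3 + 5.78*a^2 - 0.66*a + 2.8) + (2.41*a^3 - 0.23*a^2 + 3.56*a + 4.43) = -0.35*a^3 + 5.55*a^2 + 2.9*a + 7.23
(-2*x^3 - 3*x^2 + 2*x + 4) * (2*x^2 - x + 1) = -4*x^5 - 4*x^4 + 5*x^3 + 3*x^2 - 2*x + 4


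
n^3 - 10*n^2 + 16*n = n*(n - 8)*(n - 2)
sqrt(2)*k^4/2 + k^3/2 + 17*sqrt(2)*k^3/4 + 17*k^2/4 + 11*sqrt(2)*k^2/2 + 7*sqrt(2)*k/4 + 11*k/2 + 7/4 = (k/2 + 1/2)*(k + 7)*(k + sqrt(2)/2)*(sqrt(2)*k + sqrt(2)/2)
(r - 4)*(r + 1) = r^2 - 3*r - 4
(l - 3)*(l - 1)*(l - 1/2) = l^3 - 9*l^2/2 + 5*l - 3/2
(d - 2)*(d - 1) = d^2 - 3*d + 2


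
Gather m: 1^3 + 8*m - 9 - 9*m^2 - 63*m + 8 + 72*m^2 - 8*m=63*m^2 - 63*m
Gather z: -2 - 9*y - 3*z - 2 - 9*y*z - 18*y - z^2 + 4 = -27*y - z^2 + z*(-9*y - 3)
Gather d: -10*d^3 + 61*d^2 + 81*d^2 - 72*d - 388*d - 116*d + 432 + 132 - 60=-10*d^3 + 142*d^2 - 576*d + 504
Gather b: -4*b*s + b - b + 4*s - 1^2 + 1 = -4*b*s + 4*s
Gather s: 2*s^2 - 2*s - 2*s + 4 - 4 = 2*s^2 - 4*s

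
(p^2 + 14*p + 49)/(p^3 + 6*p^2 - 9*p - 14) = (p + 7)/(p^2 - p - 2)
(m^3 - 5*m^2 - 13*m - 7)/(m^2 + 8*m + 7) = (m^2 - 6*m - 7)/(m + 7)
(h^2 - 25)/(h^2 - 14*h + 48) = (h^2 - 25)/(h^2 - 14*h + 48)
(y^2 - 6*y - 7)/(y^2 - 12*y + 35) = (y + 1)/(y - 5)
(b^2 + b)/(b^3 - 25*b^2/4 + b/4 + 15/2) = 4*b/(4*b^2 - 29*b + 30)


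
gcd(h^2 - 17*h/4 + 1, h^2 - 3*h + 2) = 1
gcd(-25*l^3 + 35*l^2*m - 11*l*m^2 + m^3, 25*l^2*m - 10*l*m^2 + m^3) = 25*l^2 - 10*l*m + m^2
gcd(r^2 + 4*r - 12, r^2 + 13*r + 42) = r + 6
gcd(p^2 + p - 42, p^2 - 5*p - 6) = p - 6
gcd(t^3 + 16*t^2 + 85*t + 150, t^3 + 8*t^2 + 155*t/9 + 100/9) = t + 5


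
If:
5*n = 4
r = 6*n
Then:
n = 4/5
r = 24/5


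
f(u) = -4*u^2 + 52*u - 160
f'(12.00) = -44.00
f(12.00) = -112.00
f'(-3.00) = 76.00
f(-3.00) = -352.00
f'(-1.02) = 60.16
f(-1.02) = -217.20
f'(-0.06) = 52.48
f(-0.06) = -163.13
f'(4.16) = 18.72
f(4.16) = -12.90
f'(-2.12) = 68.96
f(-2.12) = -288.22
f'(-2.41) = 71.28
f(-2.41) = -308.55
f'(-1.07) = 60.56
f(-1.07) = -220.22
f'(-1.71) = 65.68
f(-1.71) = -260.62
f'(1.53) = 39.76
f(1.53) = -89.80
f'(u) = 52 - 8*u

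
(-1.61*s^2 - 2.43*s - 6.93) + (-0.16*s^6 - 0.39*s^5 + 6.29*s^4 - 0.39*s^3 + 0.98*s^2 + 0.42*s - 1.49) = -0.16*s^6 - 0.39*s^5 + 6.29*s^4 - 0.39*s^3 - 0.63*s^2 - 2.01*s - 8.42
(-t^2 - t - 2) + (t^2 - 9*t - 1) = -10*t - 3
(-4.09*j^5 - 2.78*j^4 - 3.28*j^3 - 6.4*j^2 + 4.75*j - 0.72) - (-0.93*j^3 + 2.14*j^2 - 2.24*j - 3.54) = -4.09*j^5 - 2.78*j^4 - 2.35*j^3 - 8.54*j^2 + 6.99*j + 2.82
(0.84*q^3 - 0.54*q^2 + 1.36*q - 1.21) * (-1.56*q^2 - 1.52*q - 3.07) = -1.3104*q^5 - 0.4344*q^4 - 3.8796*q^3 + 1.4782*q^2 - 2.336*q + 3.7147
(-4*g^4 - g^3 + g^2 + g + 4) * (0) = 0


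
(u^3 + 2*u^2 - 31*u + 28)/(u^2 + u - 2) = (u^2 + 3*u - 28)/(u + 2)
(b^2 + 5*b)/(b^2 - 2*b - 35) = b/(b - 7)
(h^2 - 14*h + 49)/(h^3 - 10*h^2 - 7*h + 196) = 1/(h + 4)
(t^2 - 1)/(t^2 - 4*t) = (t^2 - 1)/(t*(t - 4))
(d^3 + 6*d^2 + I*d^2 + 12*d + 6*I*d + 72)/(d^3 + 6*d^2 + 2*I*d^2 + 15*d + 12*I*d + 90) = (d + 4*I)/(d + 5*I)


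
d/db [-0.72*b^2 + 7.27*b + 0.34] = 7.27 - 1.44*b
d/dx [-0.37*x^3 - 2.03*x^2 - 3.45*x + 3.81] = -1.11*x^2 - 4.06*x - 3.45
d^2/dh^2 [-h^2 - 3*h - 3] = -2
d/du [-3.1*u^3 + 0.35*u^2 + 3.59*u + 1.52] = -9.3*u^2 + 0.7*u + 3.59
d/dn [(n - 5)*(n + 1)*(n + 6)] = 3*n^2 + 4*n - 29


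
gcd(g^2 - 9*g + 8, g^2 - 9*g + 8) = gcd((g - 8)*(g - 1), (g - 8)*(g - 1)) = g^2 - 9*g + 8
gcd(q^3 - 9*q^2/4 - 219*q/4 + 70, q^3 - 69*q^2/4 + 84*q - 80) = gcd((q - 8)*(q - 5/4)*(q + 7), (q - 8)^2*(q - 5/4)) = q^2 - 37*q/4 + 10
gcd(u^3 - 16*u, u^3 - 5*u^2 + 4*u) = u^2 - 4*u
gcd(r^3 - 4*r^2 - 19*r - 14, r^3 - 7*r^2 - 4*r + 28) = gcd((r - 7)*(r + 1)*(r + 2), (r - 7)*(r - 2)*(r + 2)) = r^2 - 5*r - 14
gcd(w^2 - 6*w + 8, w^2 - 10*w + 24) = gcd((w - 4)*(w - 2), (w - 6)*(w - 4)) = w - 4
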